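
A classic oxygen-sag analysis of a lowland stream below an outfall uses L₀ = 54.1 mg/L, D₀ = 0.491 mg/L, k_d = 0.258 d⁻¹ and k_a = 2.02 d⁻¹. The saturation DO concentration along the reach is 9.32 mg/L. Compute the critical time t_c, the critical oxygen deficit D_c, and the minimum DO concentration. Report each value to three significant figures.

t_c ≈ 1.13 d; D_c ≈ 5.16 mg/L; min DO ≈ 4.16 mg/L

With k_a/k_d = 7.829 and 1 − D₀(k_a−k_d)/(k_d L₀) = 0.9380,
t_c = ln(7.829 × 0.9380) / (2.02 − 0.258) = ln(7.344) / 1.762 = 1.994/1.762 = 1.132 d.
L(t_c) = L₀ e^(−k_d t_c) = 54.1 × 0.7468 = 40.40 mg/L, and at the critical point k_a D_c = k_d L, so D_c = (0.258/2.02) × 40.40 = 5.160 mg/L.
Minimum DO = C_s − D_c = 9.32 − 5.160 = 4.160 mg/L.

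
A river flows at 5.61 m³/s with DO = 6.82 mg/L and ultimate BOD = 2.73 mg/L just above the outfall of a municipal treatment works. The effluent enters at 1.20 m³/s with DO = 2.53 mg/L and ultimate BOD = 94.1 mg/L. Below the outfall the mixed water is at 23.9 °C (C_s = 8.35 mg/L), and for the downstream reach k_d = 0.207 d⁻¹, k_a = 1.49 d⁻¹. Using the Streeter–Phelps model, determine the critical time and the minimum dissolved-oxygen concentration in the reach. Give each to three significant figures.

Mixed DO = (5.61×6.82 + 1.20×2.53)/(5.61+1.20) = 41.30/6.810 = 6.064 mg/L.
Mixed L₀ = (5.61×2.73 + 1.20×94.1)/(6.810) = 128.2/6.810 = 18.83 mg/L.
Initial deficit D₀ = C_s − DO₀ = 8.35 − 6.064 = 2.286 mg/L.
t_c = (1/1.283) ln[(1.49/0.207)(1 − 2.286×1.283/(0.207×18.83))] = 0.7794 × ln(1.782) = 0.4503 d.
D_c = (0.207/1.49) × 18.83 × e^(−0.207×0.4503) = 0.1389 × 18.83 × 0.9110 = 2.383 mg/L.
Minimum DO = 8.35 − 2.383 = 5.967 mg/L.

t_c ≈ 0.450 d; minimum DO ≈ 5.97 mg/L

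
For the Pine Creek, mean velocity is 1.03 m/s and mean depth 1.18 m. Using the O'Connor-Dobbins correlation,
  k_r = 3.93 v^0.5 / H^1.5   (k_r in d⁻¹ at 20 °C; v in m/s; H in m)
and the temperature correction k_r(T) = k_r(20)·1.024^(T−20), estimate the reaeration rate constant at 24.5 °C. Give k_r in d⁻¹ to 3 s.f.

k_r(20) = 3.93 × 1.03^0.5 / 1.18^1.5 = 3.93 × 1.015 / 1.282 = 3.112 d⁻¹.
k_r(24.5) = 3.112 × 1.024^(24.5−20) = 3.112 × 1.113 = 3.462 d⁻¹.

k_r ≈ 3.46 d⁻¹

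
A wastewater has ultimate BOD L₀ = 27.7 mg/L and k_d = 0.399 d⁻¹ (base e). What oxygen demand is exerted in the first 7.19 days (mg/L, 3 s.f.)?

y_t = L₀(1 − e^(−k_d t)) = 27.7 × (1 − e^(−0.399×7.19))
= 27.7 × (1 − 0.05677) = 27.7 × 0.9432 = 26.13 mg/L.

y ≈ 26.1 mg/L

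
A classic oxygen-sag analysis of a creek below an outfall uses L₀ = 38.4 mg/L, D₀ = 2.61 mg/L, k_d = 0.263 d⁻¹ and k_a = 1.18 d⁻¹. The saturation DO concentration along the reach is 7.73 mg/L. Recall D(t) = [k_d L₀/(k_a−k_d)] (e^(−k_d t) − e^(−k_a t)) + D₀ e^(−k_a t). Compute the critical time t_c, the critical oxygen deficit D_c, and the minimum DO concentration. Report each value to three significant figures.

t_c ≈ 1.34 d; D_c ≈ 6.01 mg/L; min DO ≈ 1.72 mg/L

At the critical point dD/dt = 0, so k_d L₀ e^(−k_d t) = k_a D. Substituting D(t) from the Streeter–Phelps equation and solving for t gives
t_c = ln[(k_a/k_d)(1 − D₀(k_a−k_d)/(k_d L₀))] / (k_a−k_d).
Here k_a−k_d = 0.9170 d⁻¹ and 1 − D₀(k_a−k_d)/(k_d L₀) = 1 − 2.61×0.9170/(0.263×38.4) = 0.7630, so
t_c = ln(4.487 × 0.7630) / 0.9170 = 1.231 / 0.9170 = 1.342 d.
L(t_c) = L₀ e^(−k_d t_c) = 38.4 × 0.7026 = 26.98 mg/L, and at the critical point k_a D_c = k_d L, so D_c = (0.263/1.18) × 26.98 = 6.013 mg/L.
Minimum DO = C_s − D_c = 7.73 − 6.013 = 1.717 mg/L.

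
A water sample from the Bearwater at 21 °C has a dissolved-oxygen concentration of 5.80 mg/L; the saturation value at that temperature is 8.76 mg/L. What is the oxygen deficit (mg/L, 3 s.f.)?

D = C_s − C = 8.76 − 5.80 = 2.96 mg/L.

D ≈ 2.96 mg/L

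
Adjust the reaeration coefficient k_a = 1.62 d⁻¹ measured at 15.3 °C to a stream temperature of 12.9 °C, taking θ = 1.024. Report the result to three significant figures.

k_a(T₂) = k_a(T₁) · θ^(T₂−T₁) = 1.62 × 1.024^(12.9−15.3)
= 1.62 × 1.024^-2.40 = 1.62 × 0.9447 = 1.530 d⁻¹.

k_a ≈ 1.53 d⁻¹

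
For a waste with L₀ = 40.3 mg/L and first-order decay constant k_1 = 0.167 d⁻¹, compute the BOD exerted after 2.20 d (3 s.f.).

y ≈ 12.4 mg/L

y_t = L₀(1 − e^(−k_1 t)) = 40.3 × (1 − e^(−0.167×2.20))
= 40.3 × (1 − 0.6925) = 40.3 × 0.3075 = 12.39 mg/L.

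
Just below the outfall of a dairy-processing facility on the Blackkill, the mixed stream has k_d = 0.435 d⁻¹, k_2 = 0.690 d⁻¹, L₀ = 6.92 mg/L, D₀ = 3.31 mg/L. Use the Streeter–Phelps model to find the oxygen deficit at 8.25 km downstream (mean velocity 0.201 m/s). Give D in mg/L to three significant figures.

Travel time t = x/v = 8.25 km / (0.201 m/s) = 8250 m / 0.201 m/s = 41040 s = 0.4751 d.
k_d L₀/(k_2−k_d) = 0.435×6.92/(0.690−0.435) = 3.010/0.2550 = 11.80 mg/L.
e^(−k_d t) = e^(−0.435×0.4751) = 0.8133; e^(−k_2 t) = e^(−0.690×0.4751) = 0.7205.
D = 11.80 × (0.8133 − 0.7205) + 3.31 × 0.7205 = 1.095 + 2.385 = 3.480 mg/L.

D ≈ 3.48 mg/L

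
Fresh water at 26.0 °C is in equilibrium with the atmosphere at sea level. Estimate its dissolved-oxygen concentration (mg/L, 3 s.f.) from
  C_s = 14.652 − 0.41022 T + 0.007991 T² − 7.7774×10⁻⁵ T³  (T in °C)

C_s ≈ 8.02 mg/L

C_s = 14.652 − 0.41022×26.0 + 0.007991×26.0² − 7.7774×10⁻⁵×26.0³ = 8.021 mg/L.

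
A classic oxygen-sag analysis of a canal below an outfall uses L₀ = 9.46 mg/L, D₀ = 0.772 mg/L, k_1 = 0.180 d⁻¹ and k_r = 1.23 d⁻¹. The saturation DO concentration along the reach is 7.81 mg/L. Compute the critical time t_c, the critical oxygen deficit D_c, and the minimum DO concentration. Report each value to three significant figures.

At the critical point dD/dt = 0, so k_1 L₀ e^(−k_1 t) = k_r D. Substituting D(t) from the Streeter–Phelps equation and solving for t gives
t_c = ln[(k_r/k_1)(1 − D₀(k_r−k_1)/(k_1 L₀))] / (k_r−k_1).
Here k_r−k_1 = 1.050 d⁻¹ and 1 − D₀(k_r−k_1)/(k_1 L₀) = 1 − 0.772×1.050/(0.180×9.46) = 0.5240, so
t_c = ln(6.833 × 0.5240) / 1.050 = 1.275 / 1.050 = 1.215 d.
L(t_c) = L₀ e^(−k_1 t_c) = 9.46 × 0.8036 = 7.602 mg/L, and at the critical point k_r D_c = k_1 L, so D_c = (0.180/1.23) × 7.602 = 1.112 mg/L.
Minimum DO = C_s − D_c = 7.81 − 1.112 = 6.698 mg/L.

t_c ≈ 1.21 d; D_c ≈ 1.11 mg/L; min DO ≈ 6.70 mg/L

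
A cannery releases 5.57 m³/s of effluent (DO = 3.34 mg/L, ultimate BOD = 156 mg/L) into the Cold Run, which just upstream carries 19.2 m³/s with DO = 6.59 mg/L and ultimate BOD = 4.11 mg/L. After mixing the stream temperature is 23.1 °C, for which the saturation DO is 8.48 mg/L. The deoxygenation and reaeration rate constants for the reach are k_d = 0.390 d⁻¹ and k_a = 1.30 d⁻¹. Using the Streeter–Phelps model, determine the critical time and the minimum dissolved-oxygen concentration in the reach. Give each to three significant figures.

Mixed DO = (19.2×6.59 + 5.57×3.34)/(19.2+5.57) = 145.1/24.77 = 5.859 mg/L.
Mixed L₀ = (19.2×4.11 + 5.57×156)/(24.77) = 947.8/24.77 = 38.27 mg/L.
Initial deficit D₀ = C_s − DO₀ = 8.48 − 5.859 = 2.621 mg/L.
t_c = (1/0.9100) ln[(1.30/0.390)(1 − 2.621×0.9100/(0.390×38.27))] = 1.099 × ln(2.801) = 1.132 d.
D_c = (0.390/1.30) × 38.27 × e^(−0.390×1.132) = 0.3000 × 38.27 × 0.6432 = 7.383 mg/L.
Minimum DO = 8.48 − 7.383 = 1.097 mg/L.

t_c ≈ 1.13 d; minimum DO ≈ 1.10 mg/L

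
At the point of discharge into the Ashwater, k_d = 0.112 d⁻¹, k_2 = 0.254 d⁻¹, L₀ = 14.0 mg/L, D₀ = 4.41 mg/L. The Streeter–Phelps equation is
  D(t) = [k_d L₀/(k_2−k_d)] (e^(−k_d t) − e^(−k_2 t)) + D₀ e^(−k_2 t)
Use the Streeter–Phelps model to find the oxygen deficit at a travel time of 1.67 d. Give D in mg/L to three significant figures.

D ≈ 4.82 mg/L

k_d L₀/(k_2−k_d) = 0.112×14.0/(0.254−0.112) = 1.568/0.1420 = 11.04 mg/L.
e^(−k_d t) = e^(−0.112×1.670) = 0.8294; e^(−k_2 t) = e^(−0.254×1.670) = 0.6543.
D = 11.04 × (0.8294 − 0.6543) + 4.41 × 0.6543 = 1.934 + 2.885 = 4.819 mg/L.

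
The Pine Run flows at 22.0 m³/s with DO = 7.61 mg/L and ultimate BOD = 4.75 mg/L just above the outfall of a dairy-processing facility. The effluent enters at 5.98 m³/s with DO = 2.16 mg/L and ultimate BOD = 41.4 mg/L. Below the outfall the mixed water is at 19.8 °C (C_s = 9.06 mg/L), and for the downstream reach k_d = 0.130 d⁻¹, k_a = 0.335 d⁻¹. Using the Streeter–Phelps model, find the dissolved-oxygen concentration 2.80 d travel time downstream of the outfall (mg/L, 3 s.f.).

DO ≈ 5.61 mg/L

Mixed DO = (22.0×7.61 + 5.98×2.16)/(22.0+5.98) = 180.3/27.98 = 6.445 mg/L.
Mixed L₀ = (22.0×4.75 + 5.98×41.4)/(27.98) = 352.1/27.98 = 12.58 mg/L.
Initial deficit D₀ = C_s − DO₀ = 9.06 − 6.445 = 2.615 mg/L.
D(2.80) = [0.130×12.58/(0.335−0.130)](e^(−0.130×2.80) − e^(−0.335×2.80)) + 2.615 e^(−0.335×2.80)
= 7.979 × (0.6949 − 0.3914) + 2.615 × 0.3914 = 3.445 mg/L.
DO = 9.06 − 3.445 = 5.615 mg/L.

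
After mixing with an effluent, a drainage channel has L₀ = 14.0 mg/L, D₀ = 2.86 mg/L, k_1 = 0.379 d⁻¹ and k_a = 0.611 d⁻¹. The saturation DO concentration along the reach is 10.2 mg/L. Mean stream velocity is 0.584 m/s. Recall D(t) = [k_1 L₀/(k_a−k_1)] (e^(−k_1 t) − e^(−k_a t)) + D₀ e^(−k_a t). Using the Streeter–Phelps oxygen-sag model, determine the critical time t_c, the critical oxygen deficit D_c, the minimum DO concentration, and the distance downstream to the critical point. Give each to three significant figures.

With k_a/k_1 = 1.612 and 1 − D₀(k_a−k_1)/(k_1 L₀) = 0.8749,
t_c = ln(1.612 × 0.8749) / (0.611 − 0.379) = ln(1.411) / 0.2320 = 0.3440/0.2320 = 1.483 d.
D_c = (k_1/k_a) L₀ e^(−k_1 t_c) = (0.379/0.611) × 14.0 × e^(−0.379×1.483) = 0.6203 × 14.0 × 0.5701 = 4.951 mg/L.
Minimum DO = C_s − D_c = 10.2 − 4.951 = 5.249 mg/L.
x_c = v t_c = 0.584 m/s × 1.483 d × 86400 s/d = 74810 m ≈ 74.8 km.

t_c ≈ 1.48 d; D_c ≈ 4.95 mg/L; min DO ≈ 5.25 mg/L; x_c ≈ 74.8 km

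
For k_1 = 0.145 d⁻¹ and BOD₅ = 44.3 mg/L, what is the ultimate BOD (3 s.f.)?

L₀ ≈ 85.9 mg/L

BOD₅ = L₀(1 − e^(−5k_1)) ⇒ L₀ = BOD₅ / (1 − e^(−5×0.145))
= 44.3 / (1 − 0.4843) = 44.3 / 0.5157 = 85.91 mg/L.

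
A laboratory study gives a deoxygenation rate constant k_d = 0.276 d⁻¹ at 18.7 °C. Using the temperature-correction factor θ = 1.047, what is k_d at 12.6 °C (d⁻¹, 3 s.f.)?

k_d(T₂) = k_d(T₁) · θ^(T₂−T₁) = 0.276 × 1.047^(12.6−18.7)
= 0.276 × 1.047^-6.10 = 0.276 × 0.7557 = 0.2086 d⁻¹.

k_d ≈ 0.209 d⁻¹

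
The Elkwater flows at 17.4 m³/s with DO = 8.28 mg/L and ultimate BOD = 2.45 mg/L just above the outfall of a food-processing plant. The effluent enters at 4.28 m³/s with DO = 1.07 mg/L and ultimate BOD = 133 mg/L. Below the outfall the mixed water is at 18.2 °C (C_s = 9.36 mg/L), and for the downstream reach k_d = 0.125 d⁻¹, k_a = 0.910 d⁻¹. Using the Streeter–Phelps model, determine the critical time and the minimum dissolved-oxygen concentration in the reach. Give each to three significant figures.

t_c ≈ 1.49 d; minimum DO ≈ 6.14 mg/L

Mixed DO = (17.4×8.28 + 4.28×1.07)/(17.4+4.28) = 148.7/21.68 = 6.857 mg/L.
Mixed L₀ = (17.4×2.45 + 4.28×133)/(21.68) = 611.9/21.68 = 28.22 mg/L.
Initial deficit D₀ = C_s − DO₀ = 9.36 − 6.857 = 2.503 mg/L.
t_c = (1/0.7850) ln[(0.910/0.125)(1 − 2.503×0.7850/(0.125×28.22))] = 1.274 × ln(3.225) = 1.492 d.
D_c = (0.125/0.910) × 28.22 × e^(−0.125×1.492) = 0.1374 × 28.22 × 0.8299 = 3.217 mg/L.
Minimum DO = 9.36 − 3.217 = 6.143 mg/L.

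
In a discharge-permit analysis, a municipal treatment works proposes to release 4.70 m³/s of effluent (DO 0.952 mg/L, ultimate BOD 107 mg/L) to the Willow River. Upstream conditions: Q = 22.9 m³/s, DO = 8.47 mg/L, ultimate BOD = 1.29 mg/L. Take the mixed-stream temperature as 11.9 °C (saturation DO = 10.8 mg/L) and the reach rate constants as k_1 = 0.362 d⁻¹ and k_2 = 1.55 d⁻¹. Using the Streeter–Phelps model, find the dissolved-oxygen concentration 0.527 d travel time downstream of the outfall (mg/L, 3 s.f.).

DO ≈ 6.94 mg/L

Mixed DO = (22.9×8.47 + 4.70×0.952)/(22.9+4.70) = 198.4/27.60 = 7.190 mg/L.
Mixed L₀ = (22.9×1.29 + 4.70×107)/(27.60) = 532.4/27.60 = 19.29 mg/L.
Initial deficit D₀ = C_s − DO₀ = 10.8 − 7.190 = 3.610 mg/L.
D(0.527) = [0.362×19.29/(1.55−0.362)](e^(−0.362×0.527) − e^(−1.55×0.527)) + 3.610 e^(−1.55×0.527)
= 5.878 × (0.8263 − 0.4418) + 3.610 × 0.4418 = 3.855 mg/L.
DO = 10.8 − 3.855 = 6.945 mg/L.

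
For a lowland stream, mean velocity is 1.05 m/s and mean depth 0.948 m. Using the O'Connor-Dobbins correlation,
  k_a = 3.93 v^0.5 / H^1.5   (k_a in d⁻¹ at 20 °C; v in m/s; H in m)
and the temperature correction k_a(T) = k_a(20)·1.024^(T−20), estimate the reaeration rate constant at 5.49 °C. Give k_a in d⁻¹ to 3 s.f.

k_a ≈ 3.09 d⁻¹

k_a(20) = 3.93 × 1.05^0.5 / 0.948^1.5 = 3.93 × 1.025 / 0.9230 = 4.363 d⁻¹.
k_a(5.49) = 4.363 × 1.024^(5.49−20) = 4.363 × 0.7088 = 3.093 d⁻¹.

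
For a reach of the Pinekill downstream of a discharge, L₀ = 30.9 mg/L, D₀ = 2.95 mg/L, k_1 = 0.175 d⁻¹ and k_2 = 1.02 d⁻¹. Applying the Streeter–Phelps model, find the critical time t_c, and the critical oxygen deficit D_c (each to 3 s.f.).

t_c ≈ 1.35 d; D_c ≈ 4.18 mg/L

With k_2/k_1 = 5.829 and 1 − D₀(k_2−k_1)/(k_1 L₀) = 0.5390,
t_c = ln(5.829 × 0.5390) / (1.02 − 0.175) = ln(3.142) / 0.8450 = 1.145/0.8450 = 1.355 d.
D_c = (k_1/k_2) L₀ e^(−k_1 t_c) = (0.175/1.02) × 30.9 × e^(−0.175×1.355) = 0.1716 × 30.9 × 0.7889 = 4.182 mg/L.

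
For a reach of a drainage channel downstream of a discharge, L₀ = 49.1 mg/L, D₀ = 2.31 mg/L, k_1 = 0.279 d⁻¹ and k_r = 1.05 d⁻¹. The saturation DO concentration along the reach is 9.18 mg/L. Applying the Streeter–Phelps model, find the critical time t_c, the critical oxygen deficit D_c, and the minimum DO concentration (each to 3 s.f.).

At the critical point dD/dt = 0, so k_1 L₀ e^(−k_1 t) = k_r D. Substituting D(t) from the Streeter–Phelps equation and solving for t gives
t_c = ln[(k_r/k_1)(1 − D₀(k_r−k_1)/(k_1 L₀))] / (k_r−k_1).
Here k_r−k_1 = 0.7710 d⁻¹ and 1 − D₀(k_r−k_1)/(k_1 L₀) = 1 − 2.31×0.7710/(0.279×49.1) = 0.8700, so
t_c = ln(3.763 × 0.8700) / 0.7710 = 1.186 / 0.7710 = 1.538 d.
L(t_c) = L₀ e^(−k_1 t_c) = 49.1 × 0.6510 = 31.97 mg/L, and at the critical point k_r D_c = k_1 L, so D_c = (0.279/1.05) × 31.97 = 8.494 mg/L.
Minimum DO = C_s − D_c = 9.18 − 8.494 = 0.6863 mg/L.

t_c ≈ 1.54 d; D_c ≈ 8.49 mg/L; min DO ≈ 0.686 mg/L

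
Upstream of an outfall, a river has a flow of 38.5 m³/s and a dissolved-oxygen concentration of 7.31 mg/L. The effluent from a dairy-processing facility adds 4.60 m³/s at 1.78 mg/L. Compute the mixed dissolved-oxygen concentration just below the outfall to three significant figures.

6.72 mg/L

Flow-weighted mixing: C = (Q_r C_r + Q_w C_w)/(Q_r + Q_w)
= (38.5×7.31 + 4.60×1.78)/(38.5 + 4.60) = 289.6/43.10 = 6.720 mg/L.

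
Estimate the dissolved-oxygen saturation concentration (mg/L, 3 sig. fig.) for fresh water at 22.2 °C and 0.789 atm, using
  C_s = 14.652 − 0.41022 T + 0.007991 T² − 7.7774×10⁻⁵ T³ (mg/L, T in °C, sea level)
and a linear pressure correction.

At sea level: C_s = 14.652 − 0.41022×22.2 + 0.007991×22.2² − 7.7774×10⁻⁵×22.2³ = 8.632 mg/L.
Pressure correction: C_s' = 8.632 × 0.789 = 6.811 mg/L.

C_s ≈ 6.81 mg/L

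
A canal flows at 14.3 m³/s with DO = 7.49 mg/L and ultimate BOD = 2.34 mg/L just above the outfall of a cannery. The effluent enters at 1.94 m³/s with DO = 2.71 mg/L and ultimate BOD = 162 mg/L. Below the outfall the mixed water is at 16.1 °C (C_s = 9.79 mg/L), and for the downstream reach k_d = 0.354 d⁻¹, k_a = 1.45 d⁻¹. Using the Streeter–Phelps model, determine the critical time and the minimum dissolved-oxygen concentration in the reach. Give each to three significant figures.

Mixed DO = (14.3×7.49 + 1.94×2.71)/(14.3+1.94) = 112.4/16.24 = 6.919 mg/L.
Mixed L₀ = (14.3×2.34 + 1.94×162)/(16.24) = 347.7/16.24 = 21.41 mg/L.
Initial deficit D₀ = C_s − DO₀ = 9.79 − 6.919 = 2.871 mg/L.
t_c = (1/1.096) ln[(1.45/0.354)(1 − 2.871×1.096/(0.354×21.41))] = 0.9124 × ln(2.396) = 0.7972 d.
D_c = (0.354/1.45) × 21.41 × e^(−0.354×0.7972) = 0.2441 × 21.41 × 0.7541 = 3.942 mg/L.
Minimum DO = 9.79 − 3.942 = 5.848 mg/L.

t_c ≈ 0.797 d; minimum DO ≈ 5.85 mg/L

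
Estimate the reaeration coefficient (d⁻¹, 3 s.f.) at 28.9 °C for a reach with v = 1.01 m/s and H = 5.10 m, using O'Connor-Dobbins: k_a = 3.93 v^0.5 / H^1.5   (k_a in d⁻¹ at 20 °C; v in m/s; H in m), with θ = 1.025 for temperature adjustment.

k_a ≈ 0.427 d⁻¹

k_a(20) = 3.93 × 1.01^0.5 / 5.10^1.5 = 3.93 × 1.005 / 11.52 = 0.3429 d⁻¹.
k_a(28.9) = 0.3429 × 1.025^(28.9−20) = 0.3429 × 1.246 = 0.4272 d⁻¹.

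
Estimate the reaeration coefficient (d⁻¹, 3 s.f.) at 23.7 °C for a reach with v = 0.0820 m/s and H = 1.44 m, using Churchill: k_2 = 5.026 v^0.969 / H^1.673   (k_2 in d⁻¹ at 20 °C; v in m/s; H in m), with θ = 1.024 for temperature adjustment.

k_2(20) = 5.026 × 0.0820^0.969 / 1.44^1.673 = 5.026 × 0.08861 / 1.841 = 0.2420 d⁻¹.
k_2(23.7) = 0.2420 × 1.024^(23.7−20) = 0.2420 × 1.092 = 0.2642 d⁻¹.

k_2 ≈ 0.264 d⁻¹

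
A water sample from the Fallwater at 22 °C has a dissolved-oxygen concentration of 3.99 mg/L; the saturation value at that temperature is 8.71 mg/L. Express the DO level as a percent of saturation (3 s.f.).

45.8 % saturation

% saturation = C/C_s × 100 = 3.99/8.71 × 100 = 45.8 %.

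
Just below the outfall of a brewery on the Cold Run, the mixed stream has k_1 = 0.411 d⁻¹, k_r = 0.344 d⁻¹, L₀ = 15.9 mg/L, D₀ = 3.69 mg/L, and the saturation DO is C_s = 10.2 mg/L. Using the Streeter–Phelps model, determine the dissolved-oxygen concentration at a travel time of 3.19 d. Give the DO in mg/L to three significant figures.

k_1 L₀/(k_r−k_1) = 0.411×15.9/(0.344−0.411) = 6.535/-0.06700 = -97.54 mg/L.
e^(−k_1 t) = e^(−0.411×3.190) = 0.2695; e^(−k_r t) = e^(−0.344×3.190) = 0.3338.
D = -97.54 × (0.2695 − 0.3338) + 3.69 × 0.3338 = 6.264 + 1.232 = 7.496 mg/L.
DO = C_s − D = 10.2 − 7.496 = 2.704 mg/L.

DO ≈ 2.70 mg/L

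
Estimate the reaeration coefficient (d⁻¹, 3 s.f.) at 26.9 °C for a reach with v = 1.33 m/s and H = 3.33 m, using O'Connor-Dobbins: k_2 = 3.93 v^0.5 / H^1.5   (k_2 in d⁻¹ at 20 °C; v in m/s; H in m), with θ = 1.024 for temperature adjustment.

k_2(20) = 3.93 × 1.33^0.5 / 3.33^1.5 = 3.93 × 1.153 / 6.077 = 0.7459 d⁻¹.
k_2(26.9) = 0.7459 × 1.024^(26.9−20) = 0.7459 × 1.178 = 0.8785 d⁻¹.

k_2 ≈ 0.878 d⁻¹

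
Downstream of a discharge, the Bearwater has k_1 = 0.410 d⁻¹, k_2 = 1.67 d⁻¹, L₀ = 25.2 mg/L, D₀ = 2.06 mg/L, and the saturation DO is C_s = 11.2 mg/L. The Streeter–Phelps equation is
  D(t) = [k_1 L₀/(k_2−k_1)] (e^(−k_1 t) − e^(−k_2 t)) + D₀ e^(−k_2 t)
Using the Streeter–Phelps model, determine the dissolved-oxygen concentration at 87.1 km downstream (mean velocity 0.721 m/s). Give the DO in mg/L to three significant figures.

Travel time t = x/v = 87.1 km / (0.721 m/s) = 87100 m / 0.721 m/s = 120800 s = 1.398 d.
k_1 L₀/(k_2−k_1) = 0.410×25.2/(1.67−0.410) = 10.33/1.260 = 8.200 mg/L.
e^(−k_1 t) = e^(−0.410×1.398) = 0.5637; e^(−k_2 t) = e^(−1.67×1.398) = 0.09681.
D = 8.200 × (0.5637 − 0.09681) + 2.06 × 0.09681 = 3.828 + 0.1994 = 4.028 mg/L.
DO = C_s − D = 11.2 − 4.028 = 7.172 mg/L.

DO ≈ 7.17 mg/L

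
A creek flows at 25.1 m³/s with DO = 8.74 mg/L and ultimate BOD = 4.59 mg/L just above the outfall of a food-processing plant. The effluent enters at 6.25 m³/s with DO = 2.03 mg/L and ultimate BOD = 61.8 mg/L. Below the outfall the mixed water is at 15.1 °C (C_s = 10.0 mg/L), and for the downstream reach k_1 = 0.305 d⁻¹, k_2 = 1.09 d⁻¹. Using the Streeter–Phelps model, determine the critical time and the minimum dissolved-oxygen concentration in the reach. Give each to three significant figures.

Mixed DO = (25.1×8.74 + 6.25×2.03)/(25.1+6.25) = 232.1/31.35 = 7.402 mg/L.
Mixed L₀ = (25.1×4.59 + 6.25×61.8)/(31.35) = 501.5/31.35 = 16.00 mg/L.
Initial deficit D₀ = C_s − DO₀ = 10.0 − 7.402 = 2.598 mg/L.
t_c = (1/0.7850) ln[(1.09/0.305)(1 − 2.598×0.7850/(0.305×16.00))] = 1.274 × ln(2.080) = 0.9329 d.
D_c = (0.305/1.09) × 16.00 × e^(−0.305×0.9329) = 0.2798 × 16.00 × 0.7524 = 3.367 mg/L.
Minimum DO = 10.0 − 3.367 = 6.633 mg/L.

t_c ≈ 0.933 d; minimum DO ≈ 6.63 mg/L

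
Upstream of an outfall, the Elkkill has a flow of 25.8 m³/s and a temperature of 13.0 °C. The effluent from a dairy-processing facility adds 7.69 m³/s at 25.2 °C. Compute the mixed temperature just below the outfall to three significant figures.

Flow-weighted mixing: C = (Q_r C_r + Q_w C_w)/(Q_r + Q_w)
= (25.8×13.0 + 7.69×25.2)/(25.8 + 7.69) = 529.2/33.49 = 15.80 °C.

15.8 °C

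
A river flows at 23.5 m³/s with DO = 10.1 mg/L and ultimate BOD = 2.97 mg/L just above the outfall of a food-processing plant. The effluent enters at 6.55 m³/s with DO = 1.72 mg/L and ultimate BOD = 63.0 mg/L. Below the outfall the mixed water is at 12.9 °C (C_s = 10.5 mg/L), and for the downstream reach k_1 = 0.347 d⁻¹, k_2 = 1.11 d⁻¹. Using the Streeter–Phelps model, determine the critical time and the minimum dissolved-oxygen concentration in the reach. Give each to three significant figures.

t_c ≈ 1.05 d; minimum DO ≈ 7.01 mg/L

Mixed DO = (23.5×10.1 + 6.55×1.72)/(23.5+6.55) = 248.6/30.05 = 8.273 mg/L.
Mixed L₀ = (23.5×2.97 + 6.55×63.0)/(30.05) = 482.4/30.05 = 16.05 mg/L.
Initial deficit D₀ = C_s − DO₀ = 10.5 − 8.273 = 2.227 mg/L.
t_c = (1/0.7630) ln[(1.11/0.347)(1 − 2.227×0.7630/(0.347×16.05))] = 1.311 × ln(2.223) = 1.047 d.
D_c = (0.347/1.11) × 16.05 × e^(−0.347×1.047) = 0.3126 × 16.05 × 0.6953 = 3.490 mg/L.
Minimum DO = 10.5 − 3.490 = 7.010 mg/L.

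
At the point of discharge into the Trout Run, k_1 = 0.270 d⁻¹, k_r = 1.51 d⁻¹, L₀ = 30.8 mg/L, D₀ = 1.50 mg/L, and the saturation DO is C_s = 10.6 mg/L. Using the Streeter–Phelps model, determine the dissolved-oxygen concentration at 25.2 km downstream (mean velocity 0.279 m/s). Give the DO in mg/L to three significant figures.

Travel time t = x/v = 25.2 km / (0.279 m/s) = 25200 m / 0.279 m/s = 90320 s = 1.045 d.
k_1 L₀/(k_r−k_1) = 0.270×30.8/(1.51−0.270) = 8.316/1.240 = 6.706 mg/L.
e^(−k_1 t) = e^(−0.270×1.045) = 0.7541; e^(−k_r t) = e^(−1.51×1.045) = 0.2063.
D = 6.706 × (0.7541 − 0.2063) + 1.50 × 0.2063 = 3.674 + 0.3094 = 3.983 mg/L.
DO = C_s − D = 10.6 − 3.983 = 6.617 mg/L.

DO ≈ 6.62 mg/L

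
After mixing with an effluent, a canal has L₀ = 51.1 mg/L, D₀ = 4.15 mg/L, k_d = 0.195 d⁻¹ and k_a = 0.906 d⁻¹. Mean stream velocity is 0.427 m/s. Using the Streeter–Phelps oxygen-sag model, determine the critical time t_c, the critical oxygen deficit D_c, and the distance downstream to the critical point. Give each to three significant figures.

At the critical point dD/dt = 0, so k_d L₀ e^(−k_d t) = k_a D. Substituting D(t) from the Streeter–Phelps equation and solving for t gives
t_c = ln[(k_a/k_d)(1 − D₀(k_a−k_d)/(k_d L₀))] / (k_a−k_d).
Here k_a−k_d = 0.7110 d⁻¹ and 1 − D₀(k_a−k_d)/(k_d L₀) = 1 − 4.15×0.7110/(0.195×51.1) = 0.7039, so
t_c = ln(4.646 × 0.7039) / 0.7110 = 1.185 / 0.7110 = 1.667 d.
D_c = (k_d/k_a) L₀ e^(−k_d t_c) = (0.195/0.906) × 51.1 × e^(−0.195×1.667) = 0.2152 × 51.1 × 0.7225 = 7.947 mg/L.
x_c = v t_c = 0.427 m/s × 1.667 d × 86400 s/d = 61480 m ≈ 61.5 km.

t_c ≈ 1.67 d; D_c ≈ 7.95 mg/L; x_c ≈ 61.5 km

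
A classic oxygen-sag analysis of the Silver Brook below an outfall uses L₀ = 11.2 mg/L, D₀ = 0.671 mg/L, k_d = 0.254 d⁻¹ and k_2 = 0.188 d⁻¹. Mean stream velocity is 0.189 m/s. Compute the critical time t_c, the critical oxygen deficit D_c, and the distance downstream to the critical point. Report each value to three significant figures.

t_c ≈ 4.32 d; D_c ≈ 5.04 mg/L; x_c ≈ 70.6 km

With k_2/k_d = 0.7402 and 1 − D₀(k_2−k_d)/(k_d L₀) = 1.016,
t_c = ln(0.7402 × 1.016) / (0.188 − 0.254) = ln(0.7517) / -0.06600 = -0.2854/-0.06600 = 4.325 d.
D_c = (k_d/k_2) L₀ e^(−k_d t_c) = (0.254/0.188) × 11.2 × e^(−0.254×4.325) = 1.351 × 11.2 × 0.3334 = 5.044 mg/L.
x_c = v t_c = 0.189 m/s × 4.325 d × 86400 s/d = 70620 m ≈ 70.6 km.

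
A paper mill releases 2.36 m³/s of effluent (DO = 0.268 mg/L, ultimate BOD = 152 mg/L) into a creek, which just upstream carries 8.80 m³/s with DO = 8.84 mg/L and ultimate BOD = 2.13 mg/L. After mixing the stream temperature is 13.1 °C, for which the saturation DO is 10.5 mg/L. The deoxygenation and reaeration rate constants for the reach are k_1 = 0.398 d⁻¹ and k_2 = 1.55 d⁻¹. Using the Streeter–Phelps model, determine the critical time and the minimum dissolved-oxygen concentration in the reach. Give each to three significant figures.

t_c ≈ 0.874 d; minimum DO ≈ 4.37 mg/L

Mixed DO = (8.80×8.84 + 2.36×0.268)/(8.80+2.36) = 78.42/11.16 = 7.027 mg/L.
Mixed L₀ = (8.80×2.13 + 2.36×152)/(11.16) = 377.5/11.16 = 33.82 mg/L.
Initial deficit D₀ = C_s − DO₀ = 10.5 − 7.027 = 3.473 mg/L.
t_c = (1/1.152) ln[(1.55/0.398)(1 − 3.473×1.152/(0.398×33.82))] = 0.8681 × ln(2.737) = 0.8740 d.
D_c = (0.398/1.55) × 33.82 × e^(−0.398×0.8740) = 0.2568 × 33.82 × 0.7062 = 6.133 mg/L.
Minimum DO = 10.5 − 6.133 = 4.367 mg/L.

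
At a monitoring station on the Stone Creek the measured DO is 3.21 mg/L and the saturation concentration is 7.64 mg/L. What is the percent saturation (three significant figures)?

% saturation = C/C_s × 100 = 3.21/7.64 × 100 = 42.0 %.

42.0 % saturation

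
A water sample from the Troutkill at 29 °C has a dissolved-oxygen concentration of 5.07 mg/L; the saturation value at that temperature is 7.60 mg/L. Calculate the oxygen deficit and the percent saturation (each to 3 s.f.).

D = C_s − C = 7.60 − 5.07 = 2.53 mg/L.
% saturation = 5.07/7.60 × 100 = 66.7 %.

D ≈ 2.53 mg/L; 66.7 % saturation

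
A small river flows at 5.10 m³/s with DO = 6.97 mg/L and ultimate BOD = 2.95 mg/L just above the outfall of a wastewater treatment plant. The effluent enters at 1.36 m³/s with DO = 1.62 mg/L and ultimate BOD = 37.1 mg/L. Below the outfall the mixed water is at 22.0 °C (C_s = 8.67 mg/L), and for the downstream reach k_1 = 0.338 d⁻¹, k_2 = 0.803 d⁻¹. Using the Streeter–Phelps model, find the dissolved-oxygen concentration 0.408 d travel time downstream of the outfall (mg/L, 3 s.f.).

DO ≈ 5.52 mg/L

Mixed DO = (5.10×6.97 + 1.36×1.62)/(5.10+1.36) = 37.75/6.460 = 5.844 mg/L.
Mixed L₀ = (5.10×2.95 + 1.36×37.1)/(6.460) = 65.50/6.460 = 10.14 mg/L.
Initial deficit D₀ = C_s − DO₀ = 8.67 − 5.844 = 2.826 mg/L.
D(0.408) = [0.338×10.14/(0.803−0.338)](e^(−0.338×0.408) − e^(−0.803×0.408)) + 2.826 e^(−0.803×0.408)
= 7.370 × (0.8712 − 0.7206) + 2.826 × 0.7206 = 3.146 mg/L.
DO = 8.67 − 3.146 = 5.524 mg/L.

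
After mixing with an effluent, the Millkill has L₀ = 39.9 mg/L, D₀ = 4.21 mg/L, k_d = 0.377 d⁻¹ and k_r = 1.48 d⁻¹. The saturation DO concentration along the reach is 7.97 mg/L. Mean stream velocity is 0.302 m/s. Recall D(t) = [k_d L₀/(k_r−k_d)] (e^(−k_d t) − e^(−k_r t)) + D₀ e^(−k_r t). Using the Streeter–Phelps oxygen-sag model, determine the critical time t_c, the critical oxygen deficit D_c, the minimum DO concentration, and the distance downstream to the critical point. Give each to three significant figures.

t_c ≈ 0.905 d; D_c ≈ 7.23 mg/L; min DO ≈ 0.745 mg/L; x_c ≈ 23.6 km

With k_r/k_d = 3.926 and 1 − D₀(k_r−k_d)/(k_d L₀) = 0.6913,
t_c = ln(3.926 × 0.6913) / (1.48 − 0.377) = ln(2.714) / 1.103 = 0.9984/1.103 = 0.9051 d.
D_c = (k_d/k_r) L₀ e^(−k_d t_c) = (0.377/1.48) × 39.9 × e^(−0.377×0.9051) = 0.2547 × 39.9 × 0.7109 = 7.225 mg/L.
Minimum DO = C_s − D_c = 7.97 − 7.225 = 0.7447 mg/L.
x_c = v t_c = 0.302 m/s × 0.9051 d × 86400 s/d = 23620 m ≈ 23.6 km.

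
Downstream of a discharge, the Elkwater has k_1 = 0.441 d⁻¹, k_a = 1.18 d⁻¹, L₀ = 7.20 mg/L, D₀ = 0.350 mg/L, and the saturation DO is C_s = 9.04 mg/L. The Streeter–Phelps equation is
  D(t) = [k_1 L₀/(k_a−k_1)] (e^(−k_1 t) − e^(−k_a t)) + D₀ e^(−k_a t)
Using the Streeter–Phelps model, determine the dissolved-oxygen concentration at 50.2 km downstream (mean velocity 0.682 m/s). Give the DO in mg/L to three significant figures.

Travel time t = x/v = 50.2 km / (0.682 m/s) = 50200 m / 0.682 m/s = 73610 s = 0.8519 d.
k_1 L₀/(k_a−k_1) = 0.441×7.20/(1.18−0.441) = 3.175/0.7390 = 4.297 mg/L.
e^(−k_1 t) = e^(−0.441×0.8519) = 0.6868; e^(−k_a t) = e^(−1.18×0.8519) = 0.3659.
D = 4.297 × (0.6868 − 0.3659) + 0.350 × 0.3659 = 1.379 + 0.1281 = 1.507 mg/L.
DO = C_s − D = 9.04 − 1.507 = 7.533 mg/L.

DO ≈ 7.53 mg/L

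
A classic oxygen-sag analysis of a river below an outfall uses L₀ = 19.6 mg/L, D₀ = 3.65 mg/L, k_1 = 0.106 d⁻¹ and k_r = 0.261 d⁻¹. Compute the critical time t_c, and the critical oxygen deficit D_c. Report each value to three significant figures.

t_c = [1/(k_r−k_1)] ln[(k_r/k_1)(1 − D₀(k_r−k_1)/(k_1 L₀))]
= [1/(0.261−0.106)] ln[(0.261/0.106)(1 − 3.65×0.1550/(0.106×19.6))]
= (1/0.1550) ln[2.462 × 0.7277] = 6.452 × ln(1.792) = 6.452 × 0.5832 = 3.763 d.
D_c = (k_1/k_r) L₀ e^(−k_1 t_c) = (0.106/0.261) × 19.6 × e^(−0.106×3.763) = 0.4061 × 19.6 × 0.6711 = 5.342 mg/L.

t_c ≈ 3.76 d; D_c ≈ 5.34 mg/L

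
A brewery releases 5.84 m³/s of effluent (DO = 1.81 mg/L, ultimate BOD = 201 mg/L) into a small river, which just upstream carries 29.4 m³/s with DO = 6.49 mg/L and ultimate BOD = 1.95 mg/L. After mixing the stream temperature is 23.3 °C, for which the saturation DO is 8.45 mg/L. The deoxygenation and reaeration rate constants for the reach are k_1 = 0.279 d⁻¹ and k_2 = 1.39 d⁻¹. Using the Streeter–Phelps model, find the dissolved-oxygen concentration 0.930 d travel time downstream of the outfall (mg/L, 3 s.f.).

DO ≈ 3.34 mg/L

Mixed DO = (29.4×6.49 + 5.84×1.81)/(29.4+5.84) = 201.4/35.24 = 5.714 mg/L.
Mixed L₀ = (29.4×1.95 + 5.84×201)/(35.24) = 1231/35.24 = 34.94 mg/L.
Initial deficit D₀ = C_s − DO₀ = 8.45 − 5.714 = 2.736 mg/L.
D(0.930) = [0.279×34.94/(1.39−0.279)](e^(−0.279×0.930) − e^(−1.39×0.930)) + 2.736 e^(−1.39×0.930)
= 8.773 × (0.7715 − 0.2745) + 2.736 × 0.2745 = 5.111 mg/L.
DO = 8.45 − 5.111 = 3.339 mg/L.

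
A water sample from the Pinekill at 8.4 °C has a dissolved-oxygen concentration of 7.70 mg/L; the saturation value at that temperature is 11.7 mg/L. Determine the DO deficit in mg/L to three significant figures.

D = C_s − C = 11.7 − 7.70 = 4.00 mg/L.

D ≈ 4.00 mg/L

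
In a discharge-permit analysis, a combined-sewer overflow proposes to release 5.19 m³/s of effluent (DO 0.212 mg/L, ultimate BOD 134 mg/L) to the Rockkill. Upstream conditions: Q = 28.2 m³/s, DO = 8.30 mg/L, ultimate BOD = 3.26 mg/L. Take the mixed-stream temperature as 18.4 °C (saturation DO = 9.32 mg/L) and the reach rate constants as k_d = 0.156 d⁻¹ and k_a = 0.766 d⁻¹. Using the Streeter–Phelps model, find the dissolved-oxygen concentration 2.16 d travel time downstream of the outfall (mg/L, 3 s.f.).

DO ≈ 5.73 mg/L

Mixed DO = (28.2×8.30 + 5.19×0.212)/(28.2+5.19) = 235.2/33.39 = 7.043 mg/L.
Mixed L₀ = (28.2×3.26 + 5.19×134)/(33.39) = 787.4/33.39 = 23.58 mg/L.
Initial deficit D₀ = C_s − DO₀ = 9.32 − 7.043 = 2.277 mg/L.
D(2.16) = [0.156×23.58/(0.766−0.156)](e^(−0.156×2.16) − e^(−0.766×2.16)) + 2.277 e^(−0.766×2.16)
= 6.031 × (0.7139 − 0.1912) + 2.277 × 0.1912 = 3.588 mg/L.
DO = 9.32 − 3.588 = 5.732 mg/L.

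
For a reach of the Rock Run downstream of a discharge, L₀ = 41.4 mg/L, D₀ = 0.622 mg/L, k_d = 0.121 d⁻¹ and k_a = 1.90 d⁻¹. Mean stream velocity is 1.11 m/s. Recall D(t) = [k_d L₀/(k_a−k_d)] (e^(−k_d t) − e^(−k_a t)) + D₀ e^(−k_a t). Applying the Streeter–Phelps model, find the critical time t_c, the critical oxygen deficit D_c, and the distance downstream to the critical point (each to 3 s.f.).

t_c = [1/(k_a−k_d)] ln[(k_a/k_d)(1 − D₀(k_a−k_d)/(k_d L₀))]
= [1/(1.90−0.121)] ln[(1.90/0.121)(1 − 0.622×1.779/(0.121×41.4))]
= (1/1.779) ln[15.70 × 0.7791] = 0.5621 × ln(12.23) = 0.5621 × 2.504 = 1.408 d.
D_c = (k_d/k_a) L₀ e^(−k_d t_c) = (0.121/1.90) × 41.4 × e^(−0.121×1.408) = 0.06368 × 41.4 × 0.8434 = 2.224 mg/L.
x_c = v t_c = 1.11 m/s × 1.408 d × 86400 s/d = 135000 m ≈ 135 km.

t_c ≈ 1.41 d; D_c ≈ 2.22 mg/L; x_c ≈ 135 km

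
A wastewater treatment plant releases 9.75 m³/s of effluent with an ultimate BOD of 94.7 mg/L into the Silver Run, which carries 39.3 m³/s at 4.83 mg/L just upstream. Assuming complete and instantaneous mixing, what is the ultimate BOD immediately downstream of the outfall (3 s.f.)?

Flow-weighted mixing: C = (Q_r C_r + Q_w C_w)/(Q_r + Q_w)
= (39.3×4.83 + 9.75×94.7)/(39.3 + 9.75) = 1113/49.05 = 22.69 mg/L.

22.7 mg/L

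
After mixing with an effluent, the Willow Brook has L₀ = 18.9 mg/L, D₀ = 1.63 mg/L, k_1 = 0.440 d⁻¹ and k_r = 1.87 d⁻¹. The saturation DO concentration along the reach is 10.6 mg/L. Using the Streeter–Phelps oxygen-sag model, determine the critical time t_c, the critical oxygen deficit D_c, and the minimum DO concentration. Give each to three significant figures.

With k_r/k_1 = 4.250 and 1 − D₀(k_r−k_1)/(k_1 L₀) = 0.7197,
t_c = ln(4.250 × 0.7197) / (1.87 − 0.440) = ln(3.059) / 1.430 = 1.118/1.430 = 0.7818 d.
D_c = (k_1/k_r) L₀ e^(−k_1 t_c) = (0.440/1.87) × 18.9 × e^(−0.440×0.7818) = 0.2353 × 18.9 × 0.7089 = 3.153 mg/L.
Minimum DO = C_s − D_c = 10.6 − 3.153 = 7.447 mg/L.

t_c ≈ 0.782 d; D_c ≈ 3.15 mg/L; min DO ≈ 7.45 mg/L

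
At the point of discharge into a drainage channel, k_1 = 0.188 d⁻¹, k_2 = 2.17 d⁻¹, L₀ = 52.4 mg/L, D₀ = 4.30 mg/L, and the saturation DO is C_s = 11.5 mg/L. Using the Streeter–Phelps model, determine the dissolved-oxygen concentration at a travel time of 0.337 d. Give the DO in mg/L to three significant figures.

DO ≈ 7.16 mg/L

k_1 L₀/(k_2−k_1) = 0.188×52.4/(2.17−0.188) = 9.851/1.982 = 4.970 mg/L.
e^(−k_1 t) = e^(−0.188×0.3370) = 0.9386; e^(−k_2 t) = e^(−2.17×0.3370) = 0.4813.
D = 4.970 × (0.9386 − 0.4813) + 4.30 × 0.4813 = 2.273 + 2.070 = 4.343 mg/L.
DO = C_s − D = 11.5 − 4.343 = 7.157 mg/L.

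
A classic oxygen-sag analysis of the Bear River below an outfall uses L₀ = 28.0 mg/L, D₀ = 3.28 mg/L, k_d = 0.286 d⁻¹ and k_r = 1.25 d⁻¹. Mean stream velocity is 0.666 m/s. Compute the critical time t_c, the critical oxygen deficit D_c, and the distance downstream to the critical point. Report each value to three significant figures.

At the critical point dD/dt = 0, so k_d L₀ e^(−k_d t) = k_r D. Substituting D(t) from the Streeter–Phelps equation and solving for t gives
t_c = ln[(k_r/k_d)(1 − D₀(k_r−k_d)/(k_d L₀))] / (k_r−k_d).
Here k_r−k_d = 0.9640 d⁻¹ and 1 − D₀(k_r−k_d)/(k_d L₀) = 1 − 3.28×0.9640/(0.286×28.0) = 0.6052, so
t_c = ln(4.371 × 0.6052) / 0.9640 = 0.9726 / 0.9640 = 1.009 d.
D_c = (k_d/k_r) L₀ e^(−k_d t_c) = (0.286/1.25) × 28.0 × e^(−0.286×1.009) = 0.2288 × 28.0 × 0.7493 = 4.801 mg/L.
x_c = v t_c = 0.666 m/s × 1.009 d × 86400 s/d = 58060 m ≈ 58.1 km.

t_c ≈ 1.01 d; D_c ≈ 4.80 mg/L; x_c ≈ 58.1 km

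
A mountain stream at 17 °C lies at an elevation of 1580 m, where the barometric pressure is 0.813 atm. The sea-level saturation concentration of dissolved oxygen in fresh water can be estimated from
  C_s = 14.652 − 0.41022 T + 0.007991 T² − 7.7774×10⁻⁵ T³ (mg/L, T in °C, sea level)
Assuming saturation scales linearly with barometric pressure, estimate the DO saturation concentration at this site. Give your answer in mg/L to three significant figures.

C_s ≈ 7.81 mg/L

At sea level: C_s = 14.652 − 0.41022×17 + 0.007991×17² − 7.7774×10⁻⁵×17³ = 9.606 mg/L.
Pressure correction: C_s' = 9.606 × 0.813 = 7.809 mg/L.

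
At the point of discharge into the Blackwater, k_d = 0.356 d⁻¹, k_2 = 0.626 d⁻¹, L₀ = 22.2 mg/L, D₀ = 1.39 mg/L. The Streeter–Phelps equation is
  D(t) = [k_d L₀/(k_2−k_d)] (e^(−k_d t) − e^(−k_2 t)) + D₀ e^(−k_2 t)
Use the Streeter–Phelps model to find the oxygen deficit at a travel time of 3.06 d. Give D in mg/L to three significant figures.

k_d L₀/(k_2−k_d) = 0.356×22.2/(0.626−0.356) = 7.903/0.2700 = 29.27 mg/L.
e^(−k_d t) = e^(−0.356×3.060) = 0.3364; e^(−k_2 t) = e^(−0.626×3.060) = 0.1473.
D = 29.27 × (0.3364 − 0.1473) + 1.39 × 0.1473 = 5.537 + 0.2047 = 5.742 mg/L.

D ≈ 5.74 mg/L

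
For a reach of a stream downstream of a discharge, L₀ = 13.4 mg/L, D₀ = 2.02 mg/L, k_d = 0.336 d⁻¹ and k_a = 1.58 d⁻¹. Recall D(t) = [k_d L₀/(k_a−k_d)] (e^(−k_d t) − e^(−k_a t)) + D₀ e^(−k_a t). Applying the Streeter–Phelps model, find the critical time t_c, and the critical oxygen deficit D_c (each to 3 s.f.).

t_c ≈ 0.588 d; D_c ≈ 2.34 mg/L

t_c = [1/(k_a−k_d)] ln[(k_a/k_d)(1 − D₀(k_a−k_d)/(k_d L₀))]
= [1/(1.58−0.336)] ln[(1.58/0.336)(1 − 2.02×1.244/(0.336×13.4))]
= (1/1.244) ln[4.702 × 0.4419] = 0.8039 × ln(2.078) = 0.8039 × 0.7314 = 0.5879 d.
L(t_c) = L₀ e^(−k_d t_c) = 13.4 × 0.8208 = 11.00 mg/L, and at the critical point k_a D_c = k_d L, so D_c = (0.336/1.58) × 11.00 = 2.339 mg/L.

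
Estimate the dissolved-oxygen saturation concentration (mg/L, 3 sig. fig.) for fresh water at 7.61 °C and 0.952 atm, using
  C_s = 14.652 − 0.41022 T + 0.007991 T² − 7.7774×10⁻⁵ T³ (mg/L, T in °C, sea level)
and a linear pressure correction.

C_s ≈ 11.4 mg/L

At sea level: C_s = 14.652 − 0.41022×7.61 + 0.007991×7.61² − 7.7774×10⁻⁵×7.61³ = 11.96 mg/L.
Pressure correction: C_s' = 11.96 × 0.952 = 11.38 mg/L.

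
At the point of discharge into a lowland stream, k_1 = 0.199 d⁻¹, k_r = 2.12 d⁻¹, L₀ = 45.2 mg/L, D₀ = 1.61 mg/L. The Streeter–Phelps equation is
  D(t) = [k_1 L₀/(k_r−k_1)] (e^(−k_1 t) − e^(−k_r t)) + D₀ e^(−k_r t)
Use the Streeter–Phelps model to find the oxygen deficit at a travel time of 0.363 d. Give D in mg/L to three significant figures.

k_1 L₀/(k_r−k_1) = 0.199×45.2/(2.12−0.199) = 8.995/1.921 = 4.682 mg/L.
e^(−k_1 t) = e^(−0.199×0.3630) = 0.9303; e^(−k_r t) = e^(−2.12×0.3630) = 0.4632.
D = 4.682 × (0.9303 − 0.4632) + 1.61 × 0.4632 = 2.187 + 0.7458 = 2.933 mg/L.

D ≈ 2.93 mg/L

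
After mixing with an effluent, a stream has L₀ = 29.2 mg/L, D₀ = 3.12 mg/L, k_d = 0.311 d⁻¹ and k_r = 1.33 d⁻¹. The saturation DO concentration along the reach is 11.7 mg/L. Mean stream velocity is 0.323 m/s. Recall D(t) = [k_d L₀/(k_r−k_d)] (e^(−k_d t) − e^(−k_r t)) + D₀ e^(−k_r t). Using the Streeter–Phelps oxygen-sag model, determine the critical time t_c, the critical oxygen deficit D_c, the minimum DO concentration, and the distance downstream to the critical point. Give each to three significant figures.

With k_r/k_d = 4.277 and 1 − D₀(k_r−k_d)/(k_d L₀) = 0.6499,
t_c = ln(4.277 × 0.6499) / (1.33 − 0.311) = ln(2.779) / 1.019 = 1.022/1.019 = 1.003 d.
L(t_c) = L₀ e^(−k_d t_c) = 29.2 × 0.7320 = 21.37 mg/L, and at the critical point k_r D_c = k_d L, so D_c = (0.311/1.33) × 21.37 = 4.998 mg/L.
Minimum DO = C_s − D_c = 11.7 − 4.998 = 6.702 mg/L.
x_c = v t_c = 0.323 m/s × 1.003 d × 86400 s/d = 28000 m ≈ 28.0 km.

t_c ≈ 1.00 d; D_c ≈ 5.00 mg/L; min DO ≈ 6.70 mg/L; x_c ≈ 28.0 km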